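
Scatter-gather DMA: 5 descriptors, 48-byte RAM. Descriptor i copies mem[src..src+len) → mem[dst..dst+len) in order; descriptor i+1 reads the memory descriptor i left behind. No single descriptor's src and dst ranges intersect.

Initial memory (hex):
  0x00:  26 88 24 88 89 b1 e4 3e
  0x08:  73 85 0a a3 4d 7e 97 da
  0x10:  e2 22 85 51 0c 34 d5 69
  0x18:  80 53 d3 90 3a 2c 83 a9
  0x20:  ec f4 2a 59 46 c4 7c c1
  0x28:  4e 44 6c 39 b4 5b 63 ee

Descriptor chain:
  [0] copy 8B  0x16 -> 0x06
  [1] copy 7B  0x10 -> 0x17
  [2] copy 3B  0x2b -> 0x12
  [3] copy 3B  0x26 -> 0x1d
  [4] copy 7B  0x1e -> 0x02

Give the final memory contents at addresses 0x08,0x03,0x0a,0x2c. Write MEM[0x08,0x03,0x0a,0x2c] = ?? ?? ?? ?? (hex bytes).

MEM[0x08,0x03,0x0a,0x2c] = 46 4e d3 b4

[0] 0x16->0x06 len=8 : d5 69 80 53 d3 90 3a 2c
[1] 0x10->0x17 len=7 : e2 22 85 51 0c 34 d5
[2] 0x2b->0x12 len=3 : 39 b4 5b
[3] 0x26->0x1d len=3 : 7c c1 4e
[4] 0x1e->0x02 len=7 : c1 4e ec f4 2a 59 46
query mem[0x08]=0x46, mem[0x03]=0x4e, mem[0x0a]=0xd3, mem[0x2c]=0xb4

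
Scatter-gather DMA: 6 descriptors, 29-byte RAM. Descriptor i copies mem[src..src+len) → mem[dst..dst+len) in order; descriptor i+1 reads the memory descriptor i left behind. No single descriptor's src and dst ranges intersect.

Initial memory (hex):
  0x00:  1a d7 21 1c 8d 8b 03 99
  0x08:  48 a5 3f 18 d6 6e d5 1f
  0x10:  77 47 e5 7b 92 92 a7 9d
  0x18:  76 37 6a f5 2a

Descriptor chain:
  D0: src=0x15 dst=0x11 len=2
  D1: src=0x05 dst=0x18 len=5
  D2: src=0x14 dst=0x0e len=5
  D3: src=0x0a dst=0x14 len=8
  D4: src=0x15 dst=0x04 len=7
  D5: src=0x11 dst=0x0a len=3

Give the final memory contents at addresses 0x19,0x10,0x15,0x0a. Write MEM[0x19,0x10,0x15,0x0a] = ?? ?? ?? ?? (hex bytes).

#0 dst[0x11+2] := {0x92,0xa7}
#1 dst[0x18+5] := {0x8b,0x03,0x99,0x48,0xa5}
#2 dst[0x0e+5] := {0x92,0x92,0xa7,0x9d,0x8b}
#3 dst[0x14+8] := {0x3f,0x18,0xd6,0x6e,0x92,0x92,0xa7,0x9d}
#4 dst[0x04+7] := {0x18,0xd6,0x6e,0x92,0x92,0xa7,0x9d}
#5 dst[0x0a+3] := {0x9d,0x8b,0x7b}
query mem[0x19]=0x92, mem[0x10]=0xa7, mem[0x15]=0x18, mem[0x0a]=0x9d

MEM[0x19,0x10,0x15,0x0a] = 92 a7 18 9d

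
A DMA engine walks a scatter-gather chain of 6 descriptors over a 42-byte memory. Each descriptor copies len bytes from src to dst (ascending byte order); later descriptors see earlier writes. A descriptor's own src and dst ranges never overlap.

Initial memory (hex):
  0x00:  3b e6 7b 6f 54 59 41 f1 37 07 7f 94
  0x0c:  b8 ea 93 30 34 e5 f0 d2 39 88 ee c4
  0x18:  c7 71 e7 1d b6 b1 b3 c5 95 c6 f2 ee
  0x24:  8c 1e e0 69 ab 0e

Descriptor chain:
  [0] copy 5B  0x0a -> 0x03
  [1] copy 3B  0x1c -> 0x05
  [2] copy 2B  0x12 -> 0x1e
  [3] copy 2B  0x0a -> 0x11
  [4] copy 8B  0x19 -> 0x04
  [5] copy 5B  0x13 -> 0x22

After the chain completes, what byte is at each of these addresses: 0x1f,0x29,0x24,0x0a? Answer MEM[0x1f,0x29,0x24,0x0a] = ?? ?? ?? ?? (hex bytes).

[0] 0x0a->0x03 len=5 : 7f 94 b8 ea 93
[1] 0x1c->0x05 len=3 : b6 b1 b3
[2] 0x12->0x1e len=2 : f0 d2
[3] 0x0a->0x11 len=2 : 7f 94
[4] 0x19->0x04 len=8 : 71 e7 1d b6 b1 f0 d2 95
[5] 0x13->0x22 len=5 : d2 39 88 ee c4
query mem[0x1f]=0xd2, mem[0x29]=0x0e, mem[0x24]=0x88, mem[0x0a]=0xd2

MEM[0x1f,0x29,0x24,0x0a] = d2 0e 88 d2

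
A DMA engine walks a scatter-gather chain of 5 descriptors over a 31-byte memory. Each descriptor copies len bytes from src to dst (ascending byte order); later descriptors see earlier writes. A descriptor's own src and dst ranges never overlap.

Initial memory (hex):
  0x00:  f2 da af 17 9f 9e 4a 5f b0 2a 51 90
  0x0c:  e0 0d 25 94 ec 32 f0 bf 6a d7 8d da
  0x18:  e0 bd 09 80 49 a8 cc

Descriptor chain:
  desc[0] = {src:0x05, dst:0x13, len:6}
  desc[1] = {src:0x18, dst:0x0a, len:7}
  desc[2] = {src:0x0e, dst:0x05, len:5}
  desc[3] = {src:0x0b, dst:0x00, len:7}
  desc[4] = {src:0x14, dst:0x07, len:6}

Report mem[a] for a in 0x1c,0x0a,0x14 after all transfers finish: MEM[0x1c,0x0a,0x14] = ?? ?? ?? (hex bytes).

[0] 0x05->0x13 len=6 : 9e 4a 5f b0 2a 51
[1] 0x18->0x0a len=7 : 51 bd 09 80 49 a8 cc
[2] 0x0e->0x05 len=5 : 49 a8 cc 32 f0
[3] 0x0b->0x00 len=7 : bd 09 80 49 a8 cc 32
[4] 0x14->0x07 len=6 : 4a 5f b0 2a 51 bd
query mem[0x1c]=0x49, mem[0x0a]=0x2a, mem[0x14]=0x4a

MEM[0x1c,0x0a,0x14] = 49 2a 4a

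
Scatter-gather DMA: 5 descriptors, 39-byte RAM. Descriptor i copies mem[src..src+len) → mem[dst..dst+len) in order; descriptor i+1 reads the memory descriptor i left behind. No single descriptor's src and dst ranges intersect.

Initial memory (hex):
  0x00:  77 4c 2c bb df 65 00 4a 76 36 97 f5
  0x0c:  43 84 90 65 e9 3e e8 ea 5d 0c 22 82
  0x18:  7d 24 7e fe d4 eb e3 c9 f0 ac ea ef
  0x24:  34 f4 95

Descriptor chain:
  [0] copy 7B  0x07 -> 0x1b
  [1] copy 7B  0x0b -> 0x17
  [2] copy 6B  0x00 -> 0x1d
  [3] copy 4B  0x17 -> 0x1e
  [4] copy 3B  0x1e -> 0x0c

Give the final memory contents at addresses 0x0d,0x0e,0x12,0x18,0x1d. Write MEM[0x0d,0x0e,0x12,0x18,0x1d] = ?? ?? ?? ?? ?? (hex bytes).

[0] 0x07->0x1b len=7 : 4a 76 36 97 f5 43 84
[1] 0x0b->0x17 len=7 : f5 43 84 90 65 e9 3e
[2] 0x00->0x1d len=6 : 77 4c 2c bb df 65
[3] 0x17->0x1e len=4 : f5 43 84 90
[4] 0x1e->0x0c len=3 : f5 43 84
query mem[0x0d]=0x43, mem[0x0e]=0x84, mem[0x12]=0xe8, mem[0x18]=0x43, mem[0x1d]=0x77

MEM[0x0d,0x0e,0x12,0x18,0x1d] = 43 84 e8 43 77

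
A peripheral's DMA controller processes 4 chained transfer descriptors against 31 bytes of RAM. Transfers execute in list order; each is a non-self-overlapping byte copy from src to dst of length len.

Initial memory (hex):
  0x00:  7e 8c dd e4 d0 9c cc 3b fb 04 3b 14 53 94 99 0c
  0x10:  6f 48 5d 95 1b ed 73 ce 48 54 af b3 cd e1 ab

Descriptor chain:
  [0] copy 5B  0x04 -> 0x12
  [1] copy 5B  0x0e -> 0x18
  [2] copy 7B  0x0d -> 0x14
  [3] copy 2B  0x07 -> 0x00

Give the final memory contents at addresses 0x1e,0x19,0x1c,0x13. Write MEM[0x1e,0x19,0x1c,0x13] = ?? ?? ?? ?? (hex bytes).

  after D0: wrote 5B at 0x12 = d09ccc3bfb
  after D1: wrote 5B at 0x18 = 990c6f48d0
  after D2: wrote 7B at 0x14 = 94990c6f48d09c
  after D3: wrote 2B at 0x00 = 3bfb
query mem[0x1e]=0xab, mem[0x19]=0xd0, mem[0x1c]=0xd0, mem[0x13]=0x9c

MEM[0x1e,0x19,0x1c,0x13] = ab d0 d0 9c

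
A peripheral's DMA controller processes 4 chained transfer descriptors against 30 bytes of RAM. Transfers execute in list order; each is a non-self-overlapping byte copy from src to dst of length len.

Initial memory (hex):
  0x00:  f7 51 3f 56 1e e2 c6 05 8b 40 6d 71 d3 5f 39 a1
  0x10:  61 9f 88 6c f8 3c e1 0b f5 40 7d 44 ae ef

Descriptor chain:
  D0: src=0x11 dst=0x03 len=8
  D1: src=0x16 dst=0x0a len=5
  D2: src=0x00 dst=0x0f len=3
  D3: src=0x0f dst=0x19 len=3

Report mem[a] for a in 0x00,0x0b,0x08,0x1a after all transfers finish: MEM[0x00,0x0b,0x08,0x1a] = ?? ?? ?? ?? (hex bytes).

MEM[0x00,0x0b,0x08,0x1a] = f7 0b e1 51

#0 dst[0x03+8] := {0x9f,0x88,0x6c,0xf8,0x3c,0xe1,0x0b,0xf5}
#1 dst[0x0a+5] := {0xe1,0x0b,0xf5,0x40,0x7d}
#2 dst[0x0f+3] := {0xf7,0x51,0x3f}
#3 dst[0x19+3] := {0xf7,0x51,0x3f}
query mem[0x00]=0xf7, mem[0x0b]=0x0b, mem[0x08]=0xe1, mem[0x1a]=0x51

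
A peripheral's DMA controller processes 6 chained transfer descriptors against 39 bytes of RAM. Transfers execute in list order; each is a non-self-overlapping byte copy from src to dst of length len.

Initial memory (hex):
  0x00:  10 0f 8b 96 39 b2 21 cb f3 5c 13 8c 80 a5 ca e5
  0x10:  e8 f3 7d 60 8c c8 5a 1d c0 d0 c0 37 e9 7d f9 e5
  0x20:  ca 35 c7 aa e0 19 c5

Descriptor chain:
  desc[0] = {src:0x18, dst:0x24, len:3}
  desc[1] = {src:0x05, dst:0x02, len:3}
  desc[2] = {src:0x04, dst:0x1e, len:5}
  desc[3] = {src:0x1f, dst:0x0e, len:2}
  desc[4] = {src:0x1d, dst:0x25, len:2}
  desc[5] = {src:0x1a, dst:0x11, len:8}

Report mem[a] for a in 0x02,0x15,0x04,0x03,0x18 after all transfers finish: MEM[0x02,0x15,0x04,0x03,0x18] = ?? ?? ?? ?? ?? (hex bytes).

MEM[0x02,0x15,0x04,0x03,0x18] = b2 cb cb 21 cb

D0: mem[0x24..0x26] <- [c0 d0 c0]
D1: mem[0x02..0x04] <- [b2 21 cb]
D2: mem[0x1e..0x22] <- [cb b2 21 cb f3]
D3: mem[0x0e..0x0f] <- [b2 21]
D4: mem[0x25..0x26] <- [7d cb]
D5: mem[0x11..0x18] <- [c0 37 e9 7d cb b2 21 cb]
query mem[0x02]=0xb2, mem[0x15]=0xcb, mem[0x04]=0xcb, mem[0x03]=0x21, mem[0x18]=0xcb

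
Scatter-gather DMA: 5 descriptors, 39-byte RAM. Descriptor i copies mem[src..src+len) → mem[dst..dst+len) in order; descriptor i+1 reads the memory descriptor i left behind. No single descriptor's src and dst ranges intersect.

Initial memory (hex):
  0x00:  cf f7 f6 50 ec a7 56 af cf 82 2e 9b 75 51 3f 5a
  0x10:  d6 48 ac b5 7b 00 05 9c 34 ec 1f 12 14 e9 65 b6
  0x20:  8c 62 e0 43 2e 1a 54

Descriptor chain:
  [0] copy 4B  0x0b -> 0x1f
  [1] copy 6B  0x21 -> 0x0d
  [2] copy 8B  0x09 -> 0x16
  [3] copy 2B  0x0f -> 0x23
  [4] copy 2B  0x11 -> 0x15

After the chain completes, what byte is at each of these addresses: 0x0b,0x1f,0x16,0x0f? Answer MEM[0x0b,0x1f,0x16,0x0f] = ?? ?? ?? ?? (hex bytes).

MEM[0x0b,0x1f,0x16,0x0f] = 9b 9b 54 43

D0: mem[0x1f..0x22] <- [9b 75 51 3f]
D1: mem[0x0d..0x12] <- [51 3f 43 2e 1a 54]
D2: mem[0x16..0x1d] <- [82 2e 9b 75 51 3f 43 2e]
D3: mem[0x23..0x24] <- [43 2e]
D4: mem[0x15..0x16] <- [1a 54]
query mem[0x0b]=0x9b, mem[0x1f]=0x9b, mem[0x16]=0x54, mem[0x0f]=0x43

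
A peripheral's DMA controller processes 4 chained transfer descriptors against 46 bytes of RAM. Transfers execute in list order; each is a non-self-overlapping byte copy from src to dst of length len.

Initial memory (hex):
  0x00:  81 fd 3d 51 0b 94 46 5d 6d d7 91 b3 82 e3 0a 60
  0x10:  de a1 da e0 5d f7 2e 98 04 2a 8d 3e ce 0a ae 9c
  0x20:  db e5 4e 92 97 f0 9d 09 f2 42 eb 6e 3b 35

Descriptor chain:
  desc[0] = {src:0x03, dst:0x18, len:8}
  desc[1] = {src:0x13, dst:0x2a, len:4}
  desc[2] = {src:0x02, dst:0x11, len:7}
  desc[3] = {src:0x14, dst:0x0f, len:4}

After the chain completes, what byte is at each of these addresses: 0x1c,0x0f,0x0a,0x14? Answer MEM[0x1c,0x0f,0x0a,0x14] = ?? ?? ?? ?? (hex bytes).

MEM[0x1c,0x0f,0x0a,0x14] = 5d 94 91 94

  after D0: wrote 8B at 0x18 = 510b94465d6dd791
  after D1: wrote 4B at 0x2a = e05df72e
  after D2: wrote 7B at 0x11 = 3d510b94465d6d
  after D3: wrote 4B at 0x0f = 94465d6d
query mem[0x1c]=0x5d, mem[0x0f]=0x94, mem[0x0a]=0x91, mem[0x14]=0x94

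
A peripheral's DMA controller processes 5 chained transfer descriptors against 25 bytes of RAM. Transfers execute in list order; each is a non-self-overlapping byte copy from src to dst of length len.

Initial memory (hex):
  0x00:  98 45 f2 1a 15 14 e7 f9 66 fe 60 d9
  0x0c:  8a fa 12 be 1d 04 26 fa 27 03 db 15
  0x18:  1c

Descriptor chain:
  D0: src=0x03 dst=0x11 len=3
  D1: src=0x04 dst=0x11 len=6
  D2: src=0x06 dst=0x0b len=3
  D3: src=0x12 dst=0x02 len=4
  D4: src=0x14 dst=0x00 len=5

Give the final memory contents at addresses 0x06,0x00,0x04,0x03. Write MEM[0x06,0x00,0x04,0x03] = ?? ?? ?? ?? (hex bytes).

MEM[0x06,0x00,0x04,0x03] = e7 f9 1c 15

  after D0: wrote 3B at 0x11 = 1a1514
  after D1: wrote 6B at 0x11 = 1514e7f966fe
  after D2: wrote 3B at 0x0b = e7f966
  after D3: wrote 4B at 0x02 = 14e7f966
  after D4: wrote 5B at 0x00 = f966fe151c
query mem[0x06]=0xe7, mem[0x00]=0xf9, mem[0x04]=0x1c, mem[0x03]=0x15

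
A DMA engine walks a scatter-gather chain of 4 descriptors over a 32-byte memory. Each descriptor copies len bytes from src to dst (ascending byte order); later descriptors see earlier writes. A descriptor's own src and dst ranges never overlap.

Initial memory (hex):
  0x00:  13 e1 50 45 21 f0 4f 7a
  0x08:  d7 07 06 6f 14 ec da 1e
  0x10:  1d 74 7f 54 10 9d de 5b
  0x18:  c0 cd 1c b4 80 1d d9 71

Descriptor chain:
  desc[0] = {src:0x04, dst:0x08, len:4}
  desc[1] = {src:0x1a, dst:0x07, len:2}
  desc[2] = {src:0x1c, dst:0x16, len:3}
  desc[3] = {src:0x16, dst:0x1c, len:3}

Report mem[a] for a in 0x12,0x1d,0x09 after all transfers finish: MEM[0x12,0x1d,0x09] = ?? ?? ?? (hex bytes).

MEM[0x12,0x1d,0x09] = 7f 1d f0

  after D0: wrote 4B at 0x08 = 21f04f7a
  after D1: wrote 2B at 0x07 = 1cb4
  after D2: wrote 3B at 0x16 = 801dd9
  after D3: wrote 3B at 0x1c = 801dd9
query mem[0x12]=0x7f, mem[0x1d]=0x1d, mem[0x09]=0xf0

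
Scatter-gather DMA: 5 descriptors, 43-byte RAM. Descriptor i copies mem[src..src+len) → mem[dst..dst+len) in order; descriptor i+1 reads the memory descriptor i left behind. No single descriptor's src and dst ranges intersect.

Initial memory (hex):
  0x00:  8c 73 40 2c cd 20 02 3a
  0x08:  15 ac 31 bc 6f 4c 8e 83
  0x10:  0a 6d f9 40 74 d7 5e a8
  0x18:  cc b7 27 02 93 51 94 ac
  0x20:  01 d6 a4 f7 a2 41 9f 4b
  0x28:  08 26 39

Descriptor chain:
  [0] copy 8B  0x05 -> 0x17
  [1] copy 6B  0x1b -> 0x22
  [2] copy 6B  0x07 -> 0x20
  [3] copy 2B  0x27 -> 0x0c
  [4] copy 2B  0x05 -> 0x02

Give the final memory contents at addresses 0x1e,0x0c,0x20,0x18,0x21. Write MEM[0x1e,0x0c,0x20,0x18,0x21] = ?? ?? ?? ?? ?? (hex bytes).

MEM[0x1e,0x0c,0x20,0x18,0x21] = 6f 01 3a 02 15

#0 dst[0x17+8] := {0x20,0x02,0x3a,0x15,0xac,0x31,0xbc,0x6f}
#1 dst[0x22+6] := {0xac,0x31,0xbc,0x6f,0xac,0x01}
#2 dst[0x20+6] := {0x3a,0x15,0xac,0x31,0xbc,0x6f}
#3 dst[0x0c+2] := {0x01,0x08}
#4 dst[0x02+2] := {0x20,0x02}
query mem[0x1e]=0x6f, mem[0x0c]=0x01, mem[0x20]=0x3a, mem[0x18]=0x02, mem[0x21]=0x15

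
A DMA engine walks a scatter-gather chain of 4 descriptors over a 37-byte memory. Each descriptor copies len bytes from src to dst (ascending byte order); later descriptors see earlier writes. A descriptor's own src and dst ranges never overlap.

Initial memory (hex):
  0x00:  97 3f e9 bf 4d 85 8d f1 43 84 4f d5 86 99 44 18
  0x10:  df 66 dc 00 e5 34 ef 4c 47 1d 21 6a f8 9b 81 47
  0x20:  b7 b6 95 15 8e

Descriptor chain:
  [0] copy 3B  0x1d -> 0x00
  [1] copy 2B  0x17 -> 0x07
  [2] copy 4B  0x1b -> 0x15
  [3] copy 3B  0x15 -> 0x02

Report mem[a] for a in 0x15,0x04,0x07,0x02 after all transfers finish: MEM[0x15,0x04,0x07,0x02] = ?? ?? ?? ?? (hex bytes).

D0: mem[0x00..0x02] <- [9b 81 47]
D1: mem[0x07..0x08] <- [4c 47]
D2: mem[0x15..0x18] <- [6a f8 9b 81]
D3: mem[0x02..0x04] <- [6a f8 9b]
query mem[0x15]=0x6a, mem[0x04]=0x9b, mem[0x07]=0x4c, mem[0x02]=0x6a

MEM[0x15,0x04,0x07,0x02] = 6a 9b 4c 6a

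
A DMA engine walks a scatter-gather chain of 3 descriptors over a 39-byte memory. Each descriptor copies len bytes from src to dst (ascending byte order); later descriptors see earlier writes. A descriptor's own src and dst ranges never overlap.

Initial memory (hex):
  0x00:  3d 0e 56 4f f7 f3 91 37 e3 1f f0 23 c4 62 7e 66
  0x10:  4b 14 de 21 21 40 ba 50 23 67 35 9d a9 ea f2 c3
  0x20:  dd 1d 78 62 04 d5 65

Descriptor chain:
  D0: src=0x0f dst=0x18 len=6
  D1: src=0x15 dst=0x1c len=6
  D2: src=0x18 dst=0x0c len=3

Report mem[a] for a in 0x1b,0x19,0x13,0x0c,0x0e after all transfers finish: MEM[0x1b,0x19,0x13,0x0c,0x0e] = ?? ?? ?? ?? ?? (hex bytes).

MEM[0x1b,0x19,0x13,0x0c,0x0e] = de 4b 21 66 14

  after D0: wrote 6B at 0x18 = 664b14de2121
  after D1: wrote 6B at 0x1c = 40ba50664b14
  after D2: wrote 3B at 0x0c = 664b14
query mem[0x1b]=0xde, mem[0x19]=0x4b, mem[0x13]=0x21, mem[0x0c]=0x66, mem[0x0e]=0x14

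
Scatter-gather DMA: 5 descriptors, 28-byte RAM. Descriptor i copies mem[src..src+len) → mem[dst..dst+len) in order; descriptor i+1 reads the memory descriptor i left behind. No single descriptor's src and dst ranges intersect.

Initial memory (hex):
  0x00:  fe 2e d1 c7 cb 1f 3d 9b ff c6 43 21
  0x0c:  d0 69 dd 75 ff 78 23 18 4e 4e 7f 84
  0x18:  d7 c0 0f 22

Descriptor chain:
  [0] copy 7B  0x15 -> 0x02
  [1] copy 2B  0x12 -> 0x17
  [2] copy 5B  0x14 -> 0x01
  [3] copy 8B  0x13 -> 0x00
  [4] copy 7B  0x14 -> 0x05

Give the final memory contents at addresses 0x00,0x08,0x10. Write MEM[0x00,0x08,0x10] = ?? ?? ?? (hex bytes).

[0] 0x15->0x02 len=7 : 4e 7f 84 d7 c0 0f 22
[1] 0x12->0x17 len=2 : 23 18
[2] 0x14->0x01 len=5 : 4e 4e 7f 23 18
[3] 0x13->0x00 len=8 : 18 4e 4e 7f 23 18 c0 0f
[4] 0x14->0x05 len=7 : 4e 4e 7f 23 18 c0 0f
query mem[0x00]=0x18, mem[0x08]=0x23, mem[0x10]=0xff

MEM[0x00,0x08,0x10] = 18 23 ff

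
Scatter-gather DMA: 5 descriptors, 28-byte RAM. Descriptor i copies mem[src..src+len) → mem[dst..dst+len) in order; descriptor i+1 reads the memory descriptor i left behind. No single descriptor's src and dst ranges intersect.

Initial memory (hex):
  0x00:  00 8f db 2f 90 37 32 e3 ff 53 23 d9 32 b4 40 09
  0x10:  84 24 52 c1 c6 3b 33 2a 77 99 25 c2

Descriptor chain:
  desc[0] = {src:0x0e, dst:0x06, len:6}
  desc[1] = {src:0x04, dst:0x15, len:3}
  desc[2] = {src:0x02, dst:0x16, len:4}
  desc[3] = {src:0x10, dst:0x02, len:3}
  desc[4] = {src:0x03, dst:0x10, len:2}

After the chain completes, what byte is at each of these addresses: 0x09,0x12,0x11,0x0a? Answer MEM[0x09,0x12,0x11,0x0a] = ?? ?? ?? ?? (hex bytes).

MEM[0x09,0x12,0x11,0x0a] = 24 52 52 52

[0] 0x0e->0x06 len=6 : 40 09 84 24 52 c1
[1] 0x04->0x15 len=3 : 90 37 40
[2] 0x02->0x16 len=4 : db 2f 90 37
[3] 0x10->0x02 len=3 : 84 24 52
[4] 0x03->0x10 len=2 : 24 52
query mem[0x09]=0x24, mem[0x12]=0x52, mem[0x11]=0x52, mem[0x0a]=0x52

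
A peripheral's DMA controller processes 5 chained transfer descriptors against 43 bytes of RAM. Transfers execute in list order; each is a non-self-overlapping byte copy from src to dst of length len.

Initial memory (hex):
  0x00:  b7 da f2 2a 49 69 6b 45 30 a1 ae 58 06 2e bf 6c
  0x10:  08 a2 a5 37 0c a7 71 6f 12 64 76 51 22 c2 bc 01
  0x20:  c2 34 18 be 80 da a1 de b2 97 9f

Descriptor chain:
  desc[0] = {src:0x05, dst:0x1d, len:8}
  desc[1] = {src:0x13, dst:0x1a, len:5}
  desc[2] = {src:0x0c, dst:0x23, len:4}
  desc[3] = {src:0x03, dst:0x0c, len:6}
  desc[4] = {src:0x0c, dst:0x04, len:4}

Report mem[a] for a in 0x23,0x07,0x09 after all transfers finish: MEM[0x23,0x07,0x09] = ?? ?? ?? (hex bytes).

  after D0: wrote 8B at 0x1d = 696b4530a1ae5806
  after D1: wrote 5B at 0x1a = 370ca7716f
  after D2: wrote 4B at 0x23 = 062ebf6c
  after D3: wrote 6B at 0x0c = 2a49696b4530
  after D4: wrote 4B at 0x04 = 2a49696b
query mem[0x23]=0x06, mem[0x07]=0x6b, mem[0x09]=0xa1

MEM[0x23,0x07,0x09] = 06 6b a1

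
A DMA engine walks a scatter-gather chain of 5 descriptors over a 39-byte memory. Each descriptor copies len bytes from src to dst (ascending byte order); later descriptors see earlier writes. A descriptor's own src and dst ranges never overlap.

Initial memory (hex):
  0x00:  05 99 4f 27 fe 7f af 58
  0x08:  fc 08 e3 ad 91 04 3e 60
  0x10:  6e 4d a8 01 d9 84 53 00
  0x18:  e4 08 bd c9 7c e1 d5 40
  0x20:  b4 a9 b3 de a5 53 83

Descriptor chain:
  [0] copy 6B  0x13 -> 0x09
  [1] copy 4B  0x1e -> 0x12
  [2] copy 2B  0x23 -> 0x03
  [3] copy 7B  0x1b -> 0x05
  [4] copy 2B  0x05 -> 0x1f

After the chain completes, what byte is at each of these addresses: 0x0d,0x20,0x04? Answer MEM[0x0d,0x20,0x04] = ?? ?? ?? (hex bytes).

#0 dst[0x09+6] := {0x01,0xd9,0x84,0x53,0x00,0xe4}
#1 dst[0x12+4] := {0xd5,0x40,0xb4,0xa9}
#2 dst[0x03+2] := {0xde,0xa5}
#3 dst[0x05+7] := {0xc9,0x7c,0xe1,0xd5,0x40,0xb4,0xa9}
#4 dst[0x1f+2] := {0xc9,0x7c}
query mem[0x0d]=0x00, mem[0x20]=0x7c, mem[0x04]=0xa5

MEM[0x0d,0x20,0x04] = 00 7c a5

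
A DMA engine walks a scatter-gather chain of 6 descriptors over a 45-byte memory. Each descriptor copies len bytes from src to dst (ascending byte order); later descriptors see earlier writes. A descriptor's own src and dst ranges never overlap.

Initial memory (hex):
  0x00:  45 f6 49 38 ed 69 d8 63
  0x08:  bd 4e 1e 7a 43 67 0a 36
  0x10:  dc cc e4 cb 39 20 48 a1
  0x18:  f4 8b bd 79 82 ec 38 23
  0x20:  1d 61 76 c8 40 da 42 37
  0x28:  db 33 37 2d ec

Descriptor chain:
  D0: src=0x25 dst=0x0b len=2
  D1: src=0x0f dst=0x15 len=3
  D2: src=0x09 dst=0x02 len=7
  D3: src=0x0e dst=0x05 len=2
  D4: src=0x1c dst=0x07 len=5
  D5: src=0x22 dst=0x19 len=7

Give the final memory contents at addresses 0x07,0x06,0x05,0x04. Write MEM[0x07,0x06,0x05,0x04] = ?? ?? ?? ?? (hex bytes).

[0] 0x25->0x0b len=2 : da 42
[1] 0x0f->0x15 len=3 : 36 dc cc
[2] 0x09->0x02 len=7 : 4e 1e da 42 67 0a 36
[3] 0x0e->0x05 len=2 : 0a 36
[4] 0x1c->0x07 len=5 : 82 ec 38 23 1d
[5] 0x22->0x19 len=7 : 76 c8 40 da 42 37 db
query mem[0x07]=0x82, mem[0x06]=0x36, mem[0x05]=0x0a, mem[0x04]=0xda

MEM[0x07,0x06,0x05,0x04] = 82 36 0a da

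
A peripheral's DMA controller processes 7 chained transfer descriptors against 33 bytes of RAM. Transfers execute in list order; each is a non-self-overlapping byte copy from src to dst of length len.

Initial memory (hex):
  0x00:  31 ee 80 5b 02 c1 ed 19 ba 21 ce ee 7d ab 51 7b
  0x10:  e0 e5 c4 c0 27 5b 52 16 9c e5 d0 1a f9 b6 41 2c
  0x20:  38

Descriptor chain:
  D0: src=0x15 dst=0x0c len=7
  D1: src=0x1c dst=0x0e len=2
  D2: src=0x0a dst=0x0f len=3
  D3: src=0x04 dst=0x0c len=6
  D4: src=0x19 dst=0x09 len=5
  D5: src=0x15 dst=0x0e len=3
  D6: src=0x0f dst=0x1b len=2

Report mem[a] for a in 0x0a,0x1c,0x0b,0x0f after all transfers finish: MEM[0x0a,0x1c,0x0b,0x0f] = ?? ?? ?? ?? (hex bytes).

MEM[0x0a,0x1c,0x0b,0x0f] = d0 16 1a 52

  after D0: wrote 7B at 0x0c = 5b52169ce5d01a
  after D1: wrote 2B at 0x0e = f9b6
  after D2: wrote 3B at 0x0f = ceee5b
  after D3: wrote 6B at 0x0c = 02c1ed19ba21
  after D4: wrote 5B at 0x09 = e5d01af9b6
  after D5: wrote 3B at 0x0e = 5b5216
  after D6: wrote 2B at 0x1b = 5216
query mem[0x0a]=0xd0, mem[0x1c]=0x16, mem[0x0b]=0x1a, mem[0x0f]=0x52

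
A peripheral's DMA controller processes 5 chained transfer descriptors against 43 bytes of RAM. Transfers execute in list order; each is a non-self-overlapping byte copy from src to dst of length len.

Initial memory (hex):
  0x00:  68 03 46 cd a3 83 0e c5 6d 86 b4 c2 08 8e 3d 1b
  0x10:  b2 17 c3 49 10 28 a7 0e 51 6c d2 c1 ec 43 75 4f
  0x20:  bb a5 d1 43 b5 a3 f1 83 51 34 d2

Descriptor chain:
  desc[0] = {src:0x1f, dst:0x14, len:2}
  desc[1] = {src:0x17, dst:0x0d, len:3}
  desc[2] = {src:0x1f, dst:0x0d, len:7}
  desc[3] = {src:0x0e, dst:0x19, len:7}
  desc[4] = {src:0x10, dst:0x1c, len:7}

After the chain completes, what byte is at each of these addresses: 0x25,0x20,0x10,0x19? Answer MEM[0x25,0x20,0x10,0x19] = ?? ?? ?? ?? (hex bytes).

MEM[0x25,0x20,0x10,0x19] = a3 4f d1 bb

D0: mem[0x14..0x15] <- [4f bb]
D1: mem[0x0d..0x0f] <- [0e 51 6c]
D2: mem[0x0d..0x13] <- [4f bb a5 d1 43 b5 a3]
D3: mem[0x19..0x1f] <- [bb a5 d1 43 b5 a3 4f]
D4: mem[0x1c..0x22] <- [d1 43 b5 a3 4f bb a7]
query mem[0x25]=0xa3, mem[0x20]=0x4f, mem[0x10]=0xd1, mem[0x19]=0xbb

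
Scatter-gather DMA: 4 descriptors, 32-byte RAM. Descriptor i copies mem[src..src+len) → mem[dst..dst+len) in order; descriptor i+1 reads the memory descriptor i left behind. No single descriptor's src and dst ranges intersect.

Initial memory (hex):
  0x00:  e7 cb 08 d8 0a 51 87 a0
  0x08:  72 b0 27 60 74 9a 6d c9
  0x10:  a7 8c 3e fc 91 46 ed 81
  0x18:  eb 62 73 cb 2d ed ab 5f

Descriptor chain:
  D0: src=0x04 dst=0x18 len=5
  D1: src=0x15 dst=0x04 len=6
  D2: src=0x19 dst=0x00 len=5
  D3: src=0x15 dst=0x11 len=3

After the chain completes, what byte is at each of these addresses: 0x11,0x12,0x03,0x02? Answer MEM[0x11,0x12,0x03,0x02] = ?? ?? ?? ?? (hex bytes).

#0 dst[0x18+5] := {0x0a,0x51,0x87,0xa0,0x72}
#1 dst[0x04+6] := {0x46,0xed,0x81,0x0a,0x51,0x87}
#2 dst[0x00+5] := {0x51,0x87,0xa0,0x72,0xed}
#3 dst[0x11+3] := {0x46,0xed,0x81}
query mem[0x11]=0x46, mem[0x12]=0xed, mem[0x03]=0x72, mem[0x02]=0xa0

MEM[0x11,0x12,0x03,0x02] = 46 ed 72 a0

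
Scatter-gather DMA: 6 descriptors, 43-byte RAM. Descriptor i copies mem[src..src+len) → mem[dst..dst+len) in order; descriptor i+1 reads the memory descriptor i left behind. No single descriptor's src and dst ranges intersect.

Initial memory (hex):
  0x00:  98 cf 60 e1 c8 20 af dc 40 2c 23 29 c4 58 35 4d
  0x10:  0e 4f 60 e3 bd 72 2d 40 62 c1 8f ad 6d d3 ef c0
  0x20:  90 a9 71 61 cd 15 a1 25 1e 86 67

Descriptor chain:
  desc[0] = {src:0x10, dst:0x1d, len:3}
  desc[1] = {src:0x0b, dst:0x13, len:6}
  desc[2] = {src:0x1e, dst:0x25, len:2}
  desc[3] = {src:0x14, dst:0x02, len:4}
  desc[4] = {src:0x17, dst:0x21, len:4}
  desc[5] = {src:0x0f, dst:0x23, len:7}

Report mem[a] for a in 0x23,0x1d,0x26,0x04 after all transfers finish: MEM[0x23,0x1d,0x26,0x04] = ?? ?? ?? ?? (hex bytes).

MEM[0x23,0x1d,0x26,0x04] = 4d 0e 60 35

D0: mem[0x1d..0x1f] <- [0e 4f 60]
D1: mem[0x13..0x18] <- [29 c4 58 35 4d 0e]
D2: mem[0x25..0x26] <- [4f 60]
D3: mem[0x02..0x05] <- [c4 58 35 4d]
D4: mem[0x21..0x24] <- [4d 0e c1 8f]
D5: mem[0x23..0x29] <- [4d 0e 4f 60 29 c4 58]
query mem[0x23]=0x4d, mem[0x1d]=0x0e, mem[0x26]=0x60, mem[0x04]=0x35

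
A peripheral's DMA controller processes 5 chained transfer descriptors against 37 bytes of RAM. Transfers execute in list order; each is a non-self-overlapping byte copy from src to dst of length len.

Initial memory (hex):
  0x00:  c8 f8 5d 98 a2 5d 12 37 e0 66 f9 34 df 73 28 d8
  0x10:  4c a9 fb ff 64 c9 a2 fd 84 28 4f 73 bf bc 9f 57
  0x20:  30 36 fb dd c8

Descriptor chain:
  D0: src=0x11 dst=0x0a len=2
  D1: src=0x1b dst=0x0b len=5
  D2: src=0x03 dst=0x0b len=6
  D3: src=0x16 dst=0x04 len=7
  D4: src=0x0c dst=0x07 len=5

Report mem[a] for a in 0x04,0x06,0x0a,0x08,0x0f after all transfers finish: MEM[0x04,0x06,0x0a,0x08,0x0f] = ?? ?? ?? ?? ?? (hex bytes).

MEM[0x04,0x06,0x0a,0x08,0x0f] = a2 84 37 5d 37

D0: mem[0x0a..0x0b] <- [a9 fb]
D1: mem[0x0b..0x0f] <- [73 bf bc 9f 57]
D2: mem[0x0b..0x10] <- [98 a2 5d 12 37 e0]
D3: mem[0x04..0x0a] <- [a2 fd 84 28 4f 73 bf]
D4: mem[0x07..0x0b] <- [a2 5d 12 37 e0]
query mem[0x04]=0xa2, mem[0x06]=0x84, mem[0x0a]=0x37, mem[0x08]=0x5d, mem[0x0f]=0x37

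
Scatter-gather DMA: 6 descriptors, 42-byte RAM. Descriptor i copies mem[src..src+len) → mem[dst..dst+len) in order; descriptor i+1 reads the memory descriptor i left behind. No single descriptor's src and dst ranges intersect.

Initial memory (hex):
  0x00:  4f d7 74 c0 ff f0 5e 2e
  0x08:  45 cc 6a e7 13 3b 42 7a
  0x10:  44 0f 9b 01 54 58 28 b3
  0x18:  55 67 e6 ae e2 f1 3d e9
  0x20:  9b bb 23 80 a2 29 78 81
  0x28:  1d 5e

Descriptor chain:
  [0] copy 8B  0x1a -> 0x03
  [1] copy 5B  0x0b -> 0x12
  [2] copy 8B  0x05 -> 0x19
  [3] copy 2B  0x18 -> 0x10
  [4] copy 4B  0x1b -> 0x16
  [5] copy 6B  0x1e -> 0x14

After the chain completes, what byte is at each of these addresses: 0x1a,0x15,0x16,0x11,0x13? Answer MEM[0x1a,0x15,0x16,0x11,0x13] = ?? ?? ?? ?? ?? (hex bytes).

  after D0: wrote 8B at 0x03 = e6aee2f13de99bbb
  after D1: wrote 5B at 0x12 = e7133b427a
  after D2: wrote 8B at 0x19 = e2f13de99bbbe713
  after D3: wrote 2B at 0x10 = 55e2
  after D4: wrote 4B at 0x16 = 3de99bbb
  after D5: wrote 6B at 0x14 = bbe713bb2380
query mem[0x1a]=0xf1, mem[0x15]=0xe7, mem[0x16]=0x13, mem[0x11]=0xe2, mem[0x13]=0x13

MEM[0x1a,0x15,0x16,0x11,0x13] = f1 e7 13 e2 13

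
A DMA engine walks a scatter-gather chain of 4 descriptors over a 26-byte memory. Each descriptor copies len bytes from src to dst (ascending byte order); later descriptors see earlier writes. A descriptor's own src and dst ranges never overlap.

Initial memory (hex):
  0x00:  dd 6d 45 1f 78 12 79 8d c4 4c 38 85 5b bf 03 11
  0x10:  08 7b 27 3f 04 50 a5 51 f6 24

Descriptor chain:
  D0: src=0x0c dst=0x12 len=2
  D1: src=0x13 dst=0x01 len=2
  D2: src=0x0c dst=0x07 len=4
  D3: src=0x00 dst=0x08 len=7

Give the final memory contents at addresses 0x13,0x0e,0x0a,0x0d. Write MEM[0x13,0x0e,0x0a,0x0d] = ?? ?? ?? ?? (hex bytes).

  after D0: wrote 2B at 0x12 = 5bbf
  after D1: wrote 2B at 0x01 = bf04
  after D2: wrote 4B at 0x07 = 5bbf0311
  after D3: wrote 7B at 0x08 = ddbf041f781279
query mem[0x13]=0xbf, mem[0x0e]=0x79, mem[0x0a]=0x04, mem[0x0d]=0x12

MEM[0x13,0x0e,0x0a,0x0d] = bf 79 04 12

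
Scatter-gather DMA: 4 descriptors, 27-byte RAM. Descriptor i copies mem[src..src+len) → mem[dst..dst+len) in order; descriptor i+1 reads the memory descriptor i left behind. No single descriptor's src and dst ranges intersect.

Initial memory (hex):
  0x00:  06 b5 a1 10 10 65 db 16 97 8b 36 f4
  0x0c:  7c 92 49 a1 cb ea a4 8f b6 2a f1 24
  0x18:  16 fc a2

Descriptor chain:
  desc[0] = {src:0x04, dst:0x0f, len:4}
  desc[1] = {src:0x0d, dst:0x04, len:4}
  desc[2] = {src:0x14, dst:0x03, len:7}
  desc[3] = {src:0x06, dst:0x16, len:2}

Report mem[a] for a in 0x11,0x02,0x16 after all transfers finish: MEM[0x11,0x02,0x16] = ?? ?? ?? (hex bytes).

  after D0: wrote 4B at 0x0f = 1065db16
  after D1: wrote 4B at 0x04 = 92491065
  after D2: wrote 7B at 0x03 = b62af12416fca2
  after D3: wrote 2B at 0x16 = 2416
query mem[0x11]=0xdb, mem[0x02]=0xa1, mem[0x16]=0x24

MEM[0x11,0x02,0x16] = db a1 24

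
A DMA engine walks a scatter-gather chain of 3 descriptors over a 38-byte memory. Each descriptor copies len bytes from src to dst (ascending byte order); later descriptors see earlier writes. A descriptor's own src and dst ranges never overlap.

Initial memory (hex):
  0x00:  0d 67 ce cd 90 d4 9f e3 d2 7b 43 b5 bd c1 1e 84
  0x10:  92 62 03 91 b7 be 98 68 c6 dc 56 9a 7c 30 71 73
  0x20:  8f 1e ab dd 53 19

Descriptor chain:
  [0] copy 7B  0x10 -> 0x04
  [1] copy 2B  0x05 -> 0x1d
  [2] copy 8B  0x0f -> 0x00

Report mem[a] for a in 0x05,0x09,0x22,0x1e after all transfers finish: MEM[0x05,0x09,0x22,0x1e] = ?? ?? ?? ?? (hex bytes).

  after D0: wrote 7B at 0x04 = 92620391b7be98
  after D1: wrote 2B at 0x1d = 6203
  after D2: wrote 8B at 0x00 = 8492620391b7be98
query mem[0x05]=0xb7, mem[0x09]=0xbe, mem[0x22]=0xab, mem[0x1e]=0x03

MEM[0x05,0x09,0x22,0x1e] = b7 be ab 03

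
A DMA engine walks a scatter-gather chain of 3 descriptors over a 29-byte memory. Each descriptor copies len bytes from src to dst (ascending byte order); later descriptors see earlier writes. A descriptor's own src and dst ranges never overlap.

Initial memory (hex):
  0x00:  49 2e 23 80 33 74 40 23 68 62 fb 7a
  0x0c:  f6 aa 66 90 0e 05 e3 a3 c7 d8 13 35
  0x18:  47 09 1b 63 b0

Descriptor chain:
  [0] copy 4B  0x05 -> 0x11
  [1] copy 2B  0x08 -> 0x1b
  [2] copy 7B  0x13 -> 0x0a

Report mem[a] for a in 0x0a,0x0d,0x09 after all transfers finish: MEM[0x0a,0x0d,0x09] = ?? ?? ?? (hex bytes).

MEM[0x0a,0x0d,0x09] = 23 13 62

[0] 0x05->0x11 len=4 : 74 40 23 68
[1] 0x08->0x1b len=2 : 68 62
[2] 0x13->0x0a len=7 : 23 68 d8 13 35 47 09
query mem[0x0a]=0x23, mem[0x0d]=0x13, mem[0x09]=0x62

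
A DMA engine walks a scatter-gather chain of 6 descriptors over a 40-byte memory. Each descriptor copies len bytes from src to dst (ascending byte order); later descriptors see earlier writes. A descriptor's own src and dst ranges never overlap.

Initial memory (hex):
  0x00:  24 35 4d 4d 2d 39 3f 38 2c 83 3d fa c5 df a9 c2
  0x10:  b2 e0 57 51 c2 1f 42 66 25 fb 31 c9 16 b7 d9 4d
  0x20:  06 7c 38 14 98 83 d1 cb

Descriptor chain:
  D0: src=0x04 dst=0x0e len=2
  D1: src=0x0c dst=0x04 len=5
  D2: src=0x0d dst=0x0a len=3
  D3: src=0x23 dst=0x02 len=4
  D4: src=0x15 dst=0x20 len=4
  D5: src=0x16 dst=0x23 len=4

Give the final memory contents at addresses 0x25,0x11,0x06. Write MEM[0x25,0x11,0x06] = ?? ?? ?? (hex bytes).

MEM[0x25,0x11,0x06] = 25 e0 2d

[0] 0x04->0x0e len=2 : 2d 39
[1] 0x0c->0x04 len=5 : c5 df 2d 39 b2
[2] 0x0d->0x0a len=3 : df 2d 39
[3] 0x23->0x02 len=4 : 14 98 83 d1
[4] 0x15->0x20 len=4 : 1f 42 66 25
[5] 0x16->0x23 len=4 : 42 66 25 fb
query mem[0x25]=0x25, mem[0x11]=0xe0, mem[0x06]=0x2d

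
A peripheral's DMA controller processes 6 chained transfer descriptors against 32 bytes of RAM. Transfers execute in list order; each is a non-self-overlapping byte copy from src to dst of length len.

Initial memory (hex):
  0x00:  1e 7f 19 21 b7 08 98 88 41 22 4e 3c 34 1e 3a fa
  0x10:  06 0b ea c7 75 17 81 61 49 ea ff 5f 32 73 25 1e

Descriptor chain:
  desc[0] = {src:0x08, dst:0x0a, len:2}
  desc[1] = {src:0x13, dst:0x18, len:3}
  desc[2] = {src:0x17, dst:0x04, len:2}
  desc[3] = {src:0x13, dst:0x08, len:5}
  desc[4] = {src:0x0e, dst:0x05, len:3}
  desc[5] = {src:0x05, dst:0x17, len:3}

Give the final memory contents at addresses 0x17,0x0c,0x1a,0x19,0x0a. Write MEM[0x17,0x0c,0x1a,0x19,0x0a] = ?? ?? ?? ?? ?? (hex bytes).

[0] 0x08->0x0a len=2 : 41 22
[1] 0x13->0x18 len=3 : c7 75 17
[2] 0x17->0x04 len=2 : 61 c7
[3] 0x13->0x08 len=5 : c7 75 17 81 61
[4] 0x0e->0x05 len=3 : 3a fa 06
[5] 0x05->0x17 len=3 : 3a fa 06
query mem[0x17]=0x3a, mem[0x0c]=0x61, mem[0x1a]=0x17, mem[0x19]=0x06, mem[0x0a]=0x17

MEM[0x17,0x0c,0x1a,0x19,0x0a] = 3a 61 17 06 17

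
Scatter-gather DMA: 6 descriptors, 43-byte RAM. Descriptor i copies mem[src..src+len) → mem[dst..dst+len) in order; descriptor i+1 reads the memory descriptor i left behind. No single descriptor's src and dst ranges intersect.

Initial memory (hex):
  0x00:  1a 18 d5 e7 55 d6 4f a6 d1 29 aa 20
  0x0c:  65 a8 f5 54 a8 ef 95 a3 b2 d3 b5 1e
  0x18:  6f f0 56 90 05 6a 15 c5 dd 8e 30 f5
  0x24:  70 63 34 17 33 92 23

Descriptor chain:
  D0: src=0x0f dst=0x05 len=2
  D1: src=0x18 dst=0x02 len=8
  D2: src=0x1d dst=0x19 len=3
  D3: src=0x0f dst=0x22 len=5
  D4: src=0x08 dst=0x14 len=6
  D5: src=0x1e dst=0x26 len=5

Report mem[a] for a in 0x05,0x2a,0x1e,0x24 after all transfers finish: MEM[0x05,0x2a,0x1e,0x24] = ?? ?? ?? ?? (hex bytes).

MEM[0x05,0x2a,0x1e,0x24] = 90 54 15 ef

D0: mem[0x05..0x06] <- [54 a8]
D1: mem[0x02..0x09] <- [6f f0 56 90 05 6a 15 c5]
D2: mem[0x19..0x1b] <- [6a 15 c5]
D3: mem[0x22..0x26] <- [54 a8 ef 95 a3]
D4: mem[0x14..0x19] <- [15 c5 aa 20 65 a8]
D5: mem[0x26..0x2a] <- [15 c5 dd 8e 54]
query mem[0x05]=0x90, mem[0x2a]=0x54, mem[0x1e]=0x15, mem[0x24]=0xef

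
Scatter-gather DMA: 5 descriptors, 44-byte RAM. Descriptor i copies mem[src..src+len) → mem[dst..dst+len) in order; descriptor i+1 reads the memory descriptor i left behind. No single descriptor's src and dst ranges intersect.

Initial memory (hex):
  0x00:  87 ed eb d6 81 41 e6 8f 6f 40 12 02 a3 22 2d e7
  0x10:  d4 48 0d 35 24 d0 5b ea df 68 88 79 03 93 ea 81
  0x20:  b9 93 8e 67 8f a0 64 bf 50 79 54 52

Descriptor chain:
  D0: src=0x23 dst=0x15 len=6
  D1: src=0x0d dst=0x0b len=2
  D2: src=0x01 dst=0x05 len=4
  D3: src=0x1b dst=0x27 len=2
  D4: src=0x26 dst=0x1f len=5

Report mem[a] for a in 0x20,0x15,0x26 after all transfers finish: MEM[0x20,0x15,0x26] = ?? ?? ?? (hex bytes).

D0: mem[0x15..0x1a] <- [67 8f a0 64 bf 50]
D1: mem[0x0b..0x0c] <- [22 2d]
D2: mem[0x05..0x08] <- [ed eb d6 81]
D3: mem[0x27..0x28] <- [79 03]
D4: mem[0x1f..0x23] <- [64 79 03 79 54]
query mem[0x20]=0x79, mem[0x15]=0x67, mem[0x26]=0x64

MEM[0x20,0x15,0x26] = 79 67 64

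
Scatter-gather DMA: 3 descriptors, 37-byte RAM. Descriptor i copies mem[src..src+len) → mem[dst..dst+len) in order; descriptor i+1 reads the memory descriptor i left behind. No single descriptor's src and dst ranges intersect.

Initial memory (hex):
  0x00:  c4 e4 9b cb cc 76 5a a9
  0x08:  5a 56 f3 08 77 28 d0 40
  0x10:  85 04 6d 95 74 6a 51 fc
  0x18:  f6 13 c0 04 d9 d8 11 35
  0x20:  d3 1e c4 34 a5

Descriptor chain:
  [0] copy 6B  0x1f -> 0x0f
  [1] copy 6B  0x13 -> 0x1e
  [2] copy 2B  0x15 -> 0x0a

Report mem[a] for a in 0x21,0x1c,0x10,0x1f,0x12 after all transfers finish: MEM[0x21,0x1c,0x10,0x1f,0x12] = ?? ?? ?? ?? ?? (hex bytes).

MEM[0x21,0x1c,0x10,0x1f,0x12] = 51 d9 d3 a5 c4

D0: mem[0x0f..0x14] <- [35 d3 1e c4 34 a5]
D1: mem[0x1e..0x23] <- [34 a5 6a 51 fc f6]
D2: mem[0x0a..0x0b] <- [6a 51]
query mem[0x21]=0x51, mem[0x1c]=0xd9, mem[0x10]=0xd3, mem[0x1f]=0xa5, mem[0x12]=0xc4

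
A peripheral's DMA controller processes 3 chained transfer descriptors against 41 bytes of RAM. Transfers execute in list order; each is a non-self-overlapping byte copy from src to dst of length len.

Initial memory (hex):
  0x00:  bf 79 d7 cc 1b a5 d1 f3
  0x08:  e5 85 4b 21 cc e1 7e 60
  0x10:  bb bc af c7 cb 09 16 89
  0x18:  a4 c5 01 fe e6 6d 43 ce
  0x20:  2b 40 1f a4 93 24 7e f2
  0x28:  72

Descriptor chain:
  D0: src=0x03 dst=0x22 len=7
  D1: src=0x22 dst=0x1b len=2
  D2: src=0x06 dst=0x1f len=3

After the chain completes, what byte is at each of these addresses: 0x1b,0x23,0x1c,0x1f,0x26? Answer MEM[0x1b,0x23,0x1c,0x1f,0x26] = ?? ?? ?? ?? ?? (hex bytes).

#0 dst[0x22+7] := {0xcc,0x1b,0xa5,0xd1,0xf3,0xe5,0x85}
#1 dst[0x1b+2] := {0xcc,0x1b}
#2 dst[0x1f+3] := {0xd1,0xf3,0xe5}
query mem[0x1b]=0xcc, mem[0x23]=0x1b, mem[0x1c]=0x1b, mem[0x1f]=0xd1, mem[0x26]=0xf3

MEM[0x1b,0x23,0x1c,0x1f,0x26] = cc 1b 1b d1 f3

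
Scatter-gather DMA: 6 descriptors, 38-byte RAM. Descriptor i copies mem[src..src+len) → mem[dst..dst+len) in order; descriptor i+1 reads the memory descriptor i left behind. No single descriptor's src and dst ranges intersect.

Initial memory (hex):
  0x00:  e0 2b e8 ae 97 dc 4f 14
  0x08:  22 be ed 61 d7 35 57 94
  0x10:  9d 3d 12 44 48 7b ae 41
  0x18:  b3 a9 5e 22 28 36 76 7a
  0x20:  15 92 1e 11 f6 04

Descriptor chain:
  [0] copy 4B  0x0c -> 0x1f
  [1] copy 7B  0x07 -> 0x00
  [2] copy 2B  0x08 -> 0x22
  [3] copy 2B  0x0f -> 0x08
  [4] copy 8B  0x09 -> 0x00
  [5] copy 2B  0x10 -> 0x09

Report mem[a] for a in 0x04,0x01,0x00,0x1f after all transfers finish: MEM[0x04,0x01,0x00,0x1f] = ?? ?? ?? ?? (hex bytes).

MEM[0x04,0x01,0x00,0x1f] = 35 ed 9d d7

D0: mem[0x1f..0x22] <- [d7 35 57 94]
D1: mem[0x00..0x06] <- [14 22 be ed 61 d7 35]
D2: mem[0x22..0x23] <- [22 be]
D3: mem[0x08..0x09] <- [94 9d]
D4: mem[0x00..0x07] <- [9d ed 61 d7 35 57 94 9d]
D5: mem[0x09..0x0a] <- [9d 3d]
query mem[0x04]=0x35, mem[0x01]=0xed, mem[0x00]=0x9d, mem[0x1f]=0xd7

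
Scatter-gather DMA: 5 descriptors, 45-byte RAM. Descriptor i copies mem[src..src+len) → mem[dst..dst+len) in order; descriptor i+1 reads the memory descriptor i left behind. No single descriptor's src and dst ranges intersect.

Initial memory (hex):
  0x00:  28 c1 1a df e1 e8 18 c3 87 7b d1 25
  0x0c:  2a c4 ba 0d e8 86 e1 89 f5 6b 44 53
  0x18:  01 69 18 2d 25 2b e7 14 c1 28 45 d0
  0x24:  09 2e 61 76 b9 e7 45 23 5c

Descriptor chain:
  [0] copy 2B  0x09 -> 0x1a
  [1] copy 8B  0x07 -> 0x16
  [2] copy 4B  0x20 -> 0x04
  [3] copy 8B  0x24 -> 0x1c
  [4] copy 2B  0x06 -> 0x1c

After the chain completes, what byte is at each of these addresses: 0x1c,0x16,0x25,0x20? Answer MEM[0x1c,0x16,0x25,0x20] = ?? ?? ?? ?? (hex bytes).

  after D0: wrote 2B at 0x1a = 7bd1
  after D1: wrote 8B at 0x16 = c3877bd1252ac4ba
  after D2: wrote 4B at 0x04 = c12845d0
  after D3: wrote 8B at 0x1c = 092e6176b9e74523
  after D4: wrote 2B at 0x1c = 45d0
query mem[0x1c]=0x45, mem[0x16]=0xc3, mem[0x25]=0x2e, mem[0x20]=0xb9

MEM[0x1c,0x16,0x25,0x20] = 45 c3 2e b9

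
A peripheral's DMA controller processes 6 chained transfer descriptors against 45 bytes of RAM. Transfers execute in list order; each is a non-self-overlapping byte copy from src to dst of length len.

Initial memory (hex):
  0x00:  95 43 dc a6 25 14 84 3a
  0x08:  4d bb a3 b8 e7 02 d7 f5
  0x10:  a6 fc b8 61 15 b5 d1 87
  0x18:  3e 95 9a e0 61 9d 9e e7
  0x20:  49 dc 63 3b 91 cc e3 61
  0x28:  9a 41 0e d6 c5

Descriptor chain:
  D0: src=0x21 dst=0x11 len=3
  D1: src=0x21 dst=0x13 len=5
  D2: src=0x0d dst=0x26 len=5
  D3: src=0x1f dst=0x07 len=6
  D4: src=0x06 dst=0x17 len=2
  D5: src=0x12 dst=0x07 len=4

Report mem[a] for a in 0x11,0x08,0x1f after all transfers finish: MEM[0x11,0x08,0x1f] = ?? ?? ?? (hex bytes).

[0] 0x21->0x11 len=3 : dc 63 3b
[1] 0x21->0x13 len=5 : dc 63 3b 91 cc
[2] 0x0d->0x26 len=5 : 02 d7 f5 a6 dc
[3] 0x1f->0x07 len=6 : e7 49 dc 63 3b 91
[4] 0x06->0x17 len=2 : 84 e7
[5] 0x12->0x07 len=4 : 63 dc 63 3b
query mem[0x11]=0xdc, mem[0x08]=0xdc, mem[0x1f]=0xe7

MEM[0x11,0x08,0x1f] = dc dc e7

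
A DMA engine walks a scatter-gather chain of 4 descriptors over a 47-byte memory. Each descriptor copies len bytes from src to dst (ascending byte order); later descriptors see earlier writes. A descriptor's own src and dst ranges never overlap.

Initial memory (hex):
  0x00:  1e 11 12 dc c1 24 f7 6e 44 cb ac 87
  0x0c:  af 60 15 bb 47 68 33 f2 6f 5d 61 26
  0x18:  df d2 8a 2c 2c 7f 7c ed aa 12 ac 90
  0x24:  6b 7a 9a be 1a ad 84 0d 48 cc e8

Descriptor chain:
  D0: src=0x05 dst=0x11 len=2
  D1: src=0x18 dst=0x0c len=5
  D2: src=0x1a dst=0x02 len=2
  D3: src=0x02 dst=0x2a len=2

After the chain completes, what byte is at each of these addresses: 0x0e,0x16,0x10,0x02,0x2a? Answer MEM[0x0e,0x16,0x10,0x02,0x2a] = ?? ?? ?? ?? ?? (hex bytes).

#0 dst[0x11+2] := {0x24,0xf7}
#1 dst[0x0c+5] := {0xdf,0xd2,0x8a,0x2c,0x2c}
#2 dst[0x02+2] := {0x8a,0x2c}
#3 dst[0x2a+2] := {0x8a,0x2c}
query mem[0x0e]=0x8a, mem[0x16]=0x61, mem[0x10]=0x2c, mem[0x02]=0x8a, mem[0x2a]=0x8a

MEM[0x0e,0x16,0x10,0x02,0x2a] = 8a 61 2c 8a 8a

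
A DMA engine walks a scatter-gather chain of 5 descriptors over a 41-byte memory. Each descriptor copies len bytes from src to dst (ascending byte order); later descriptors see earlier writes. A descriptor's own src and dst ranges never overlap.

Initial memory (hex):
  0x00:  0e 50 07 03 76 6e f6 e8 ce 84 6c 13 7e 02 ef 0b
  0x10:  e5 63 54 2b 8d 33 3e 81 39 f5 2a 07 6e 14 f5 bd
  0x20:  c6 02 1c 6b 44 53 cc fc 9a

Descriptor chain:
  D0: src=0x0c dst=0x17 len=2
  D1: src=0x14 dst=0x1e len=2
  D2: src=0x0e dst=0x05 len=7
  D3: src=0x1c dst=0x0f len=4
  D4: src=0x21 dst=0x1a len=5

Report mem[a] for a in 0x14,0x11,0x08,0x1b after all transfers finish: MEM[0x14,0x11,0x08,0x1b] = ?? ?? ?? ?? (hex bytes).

  after D0: wrote 2B at 0x17 = 7e02
  after D1: wrote 2B at 0x1e = 8d33
  after D2: wrote 7B at 0x05 = ef0be563542b8d
  after D3: wrote 4B at 0x0f = 6e148d33
  after D4: wrote 5B at 0x1a = 021c6b4453
query mem[0x14]=0x8d, mem[0x11]=0x8d, mem[0x08]=0x63, mem[0x1b]=0x1c

MEM[0x14,0x11,0x08,0x1b] = 8d 8d 63 1c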